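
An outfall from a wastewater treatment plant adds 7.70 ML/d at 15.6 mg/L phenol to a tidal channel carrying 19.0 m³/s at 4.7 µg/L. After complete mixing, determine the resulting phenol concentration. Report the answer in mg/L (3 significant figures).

7.70 ML/d = 0.08912 m³/s.
4.7 µg/L = 0.0047 mg/L.
By mass balance at complete mixing, C = (0.08912·15.6 + 19·0.0047) / (0.08912 + 19) = 1.48/19.09 = 0.07751 mg/L.

0.0775 mg/L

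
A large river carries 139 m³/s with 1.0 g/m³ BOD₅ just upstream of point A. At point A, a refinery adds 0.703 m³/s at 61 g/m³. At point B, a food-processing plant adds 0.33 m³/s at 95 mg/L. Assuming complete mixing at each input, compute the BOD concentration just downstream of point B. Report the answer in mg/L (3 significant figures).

After input A: C = (139·1 + 0.703·61) / 139.7 = 1.302 mg/L.
After input B: C = (139.7·1.302 + 0.33·95) / 140 = 1.523 mg/L.

1.52 mg/L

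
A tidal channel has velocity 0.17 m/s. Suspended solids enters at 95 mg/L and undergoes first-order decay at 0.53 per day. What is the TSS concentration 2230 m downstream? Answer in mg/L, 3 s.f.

87.7 mg/L

Travel time t = 2230 m / 0.17 m/s = 2230/0.17 = 1.312e+04 s = 0.1518 d.
First-order decay: C = 95·exp(−0.53·0.1518) = 95·0.9227 = 87.66 mg/L.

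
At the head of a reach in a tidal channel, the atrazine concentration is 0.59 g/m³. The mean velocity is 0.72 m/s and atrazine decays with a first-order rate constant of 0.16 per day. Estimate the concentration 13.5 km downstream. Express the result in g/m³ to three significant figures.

0.570 g/m³

Travel time t = 13.5 km / 0.72 m/s = 1.35e+04/0.72 = 1.875e+04 s = 0.217 d.
First-order decay: C = 0.59·exp(−0.16·0.217) = 0.59·0.9659 = 0.5699 g/m³.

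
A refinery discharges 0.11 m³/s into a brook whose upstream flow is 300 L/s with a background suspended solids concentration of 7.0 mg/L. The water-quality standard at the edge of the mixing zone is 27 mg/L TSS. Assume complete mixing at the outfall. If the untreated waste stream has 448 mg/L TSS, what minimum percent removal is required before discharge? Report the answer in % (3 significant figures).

300 L/s = 0.3 m³/s.
Mass balance: 27·0.41 = 0.11·Cₑ + 0.3·7.
Cₑ = (11.07 − 2.1) / 0.11 = 81.55 mg/L.
Required removal = 1 − 81.55/448 = 81.8 %.

81.8 %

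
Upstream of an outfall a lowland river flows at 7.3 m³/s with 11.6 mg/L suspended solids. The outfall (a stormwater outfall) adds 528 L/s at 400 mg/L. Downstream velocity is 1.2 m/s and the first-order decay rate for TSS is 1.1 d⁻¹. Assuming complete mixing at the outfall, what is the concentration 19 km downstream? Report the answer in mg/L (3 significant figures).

30.9 mg/L

528 L/s = 0.528 m³/s.
After complete mixing, C₀ = (0.528·400 + 7.3·11.6) / 7.828 = 37.8 mg/L.
Travel time t = 1.9e+04 m / 1.2 m/s = 1.583e+04 s = 0.1833 d.
C = 37.8·exp(−1.1·0.1833) = 37.8·0.8174 = 30.9 mg/L.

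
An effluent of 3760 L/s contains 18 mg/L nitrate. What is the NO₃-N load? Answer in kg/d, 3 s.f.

3760 L/s = 3.76 m³/s.
Mass flux = Q·C = 3.76 m³/s × 18 g/m³ = 67.68 g/s.
= 67.68 g/s × 86.4 = 5848 kg/d.

5850 kg/d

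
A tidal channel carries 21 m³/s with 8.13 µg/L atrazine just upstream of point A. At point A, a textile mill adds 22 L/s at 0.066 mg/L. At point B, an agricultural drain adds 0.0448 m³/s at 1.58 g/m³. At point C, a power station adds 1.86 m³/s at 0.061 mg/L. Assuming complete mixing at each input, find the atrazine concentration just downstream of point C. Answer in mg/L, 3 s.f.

0.0155 mg/L

8.13 µg/L = 0.00813 mg/L.
22 L/s = 0.022 m³/s.
After input A: C = (21·0.00813 + 0.022·0.066) / 21.02 = 0.008191 mg/L.
After input B: C = (21.02·0.008191 + 0.0448·1.58) / 21.07 = 0.01153 mg/L.
After input C: C = (21.07·0.01153 + 1.86·0.061) / 22.93 = 0.01555 mg/L.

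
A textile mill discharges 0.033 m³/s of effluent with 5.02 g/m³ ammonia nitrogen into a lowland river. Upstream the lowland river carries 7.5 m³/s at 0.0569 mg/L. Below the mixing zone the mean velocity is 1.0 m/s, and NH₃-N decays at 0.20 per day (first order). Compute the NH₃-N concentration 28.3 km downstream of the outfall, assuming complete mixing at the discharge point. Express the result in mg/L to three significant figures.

0.0737 mg/L

After complete mixing, C₀ = (0.033·5.02 + 7.5·0.0569) / 7.533 = 0.07864 mg/L.
Travel time t = 2.83e+04 m / 1.0 m/s = 2.83e+04 s = 0.3275 d.
C = 0.07864·exp(−0.20·0.3275) = 0.07864·0.9366 = 0.07366 mg/L.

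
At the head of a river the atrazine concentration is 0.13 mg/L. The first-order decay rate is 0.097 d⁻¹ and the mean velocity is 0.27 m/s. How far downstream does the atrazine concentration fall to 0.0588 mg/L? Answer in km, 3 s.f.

191 km

From C = C₀·e^(−kt), t = ln(C₀/C)/k = ln(0.13/0.0588)/0.097 = 0.7934/0.097 = 8.179 d.
Distance = v·t = 0.27 m/s × 7.067e+05 s = 1.908e+05 m = 190.8 km.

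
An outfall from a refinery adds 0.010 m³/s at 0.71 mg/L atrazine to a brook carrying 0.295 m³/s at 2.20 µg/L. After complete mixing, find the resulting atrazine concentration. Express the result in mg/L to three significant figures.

0.0254 mg/L

2.20 µg/L = 0.0022 mg/L.
By mass balance at complete mixing, C = (0.01·0.71 + 0.295·0.0022) / (0.01 + 0.295) = 0.007749/0.305 = 0.02541 mg/L.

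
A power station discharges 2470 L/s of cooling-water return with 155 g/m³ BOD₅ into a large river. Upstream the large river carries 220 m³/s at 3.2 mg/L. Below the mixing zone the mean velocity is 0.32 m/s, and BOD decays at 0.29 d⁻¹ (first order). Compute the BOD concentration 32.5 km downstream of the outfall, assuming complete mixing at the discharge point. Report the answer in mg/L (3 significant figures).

2470 L/s = 2.47 m³/s.
After complete mixing, C₀ = (2.47·155 + 220·3.2) / 222.5 = 4.885 mg/L.
Travel time t = 3.25e+04 m / 0.32 m/s = 1.016e+05 s = 1.175 d.
C = 4.885·exp(−0.29·1.175) = 4.885·0.7111 = 3.474 mg/L.

3.47 mg/L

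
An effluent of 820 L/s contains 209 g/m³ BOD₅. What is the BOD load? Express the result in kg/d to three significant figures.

14800 kg/d

820 L/s = 0.82 m³/s.
Mass flux = Q·C = 0.82 m³/s × 209 g/m³ = 171.4 g/s.
= 171.4 g/s × 86.4 = 1.481e+04 kg/d.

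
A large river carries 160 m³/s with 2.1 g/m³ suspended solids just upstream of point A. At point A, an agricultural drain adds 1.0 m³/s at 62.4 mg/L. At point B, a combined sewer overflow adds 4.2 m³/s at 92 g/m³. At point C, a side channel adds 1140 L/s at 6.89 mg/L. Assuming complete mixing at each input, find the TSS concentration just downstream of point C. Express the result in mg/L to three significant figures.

4.77 mg/L

After input A: C = (160·2.1 + 1·62.4) / 161 = 2.475 mg/L.
After input B: C = (161·2.475 + 4.2·92) / 165.2 = 4.751 mg/L.
1140 L/s = 1.14 m³/s.
After input C: C = (165.2·4.751 + 1.14·6.89) / 166.3 = 4.765 mg/L.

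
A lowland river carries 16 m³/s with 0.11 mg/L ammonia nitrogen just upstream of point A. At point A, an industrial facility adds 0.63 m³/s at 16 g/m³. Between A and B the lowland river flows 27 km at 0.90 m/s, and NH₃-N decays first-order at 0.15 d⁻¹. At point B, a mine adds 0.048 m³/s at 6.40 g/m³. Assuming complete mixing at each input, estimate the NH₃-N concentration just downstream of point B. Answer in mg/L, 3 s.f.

0.692 mg/L

After input A: C = (16·0.11 + 0.63·16) / 16.63 = 0.712 mg/L.
Over the 27 km reach to input B (t = 3e+04 s = 0.3472 d), decay gives C = 0.712·exp(−0.15·0.3472) = 0.6758 mg/L.
After input B: C = (16.63·0.6758 + 0.048·6.4) / 16.68 = 0.6923 mg/L.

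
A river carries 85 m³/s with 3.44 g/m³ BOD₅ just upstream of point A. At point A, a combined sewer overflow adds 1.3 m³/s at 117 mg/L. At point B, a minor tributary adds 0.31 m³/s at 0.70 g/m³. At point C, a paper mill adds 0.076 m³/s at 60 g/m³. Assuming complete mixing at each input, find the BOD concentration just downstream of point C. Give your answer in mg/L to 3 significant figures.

After input A: C = (85·3.44 + 1.3·117) / 86.3 = 5.151 mg/L.
After input B: C = (86.3·5.151 + 0.31·0.7) / 86.61 = 5.135 mg/L.
After input C: C = (86.61·5.135 + 0.076·60) / 86.69 = 5.183 mg/L.

5.18 mg/L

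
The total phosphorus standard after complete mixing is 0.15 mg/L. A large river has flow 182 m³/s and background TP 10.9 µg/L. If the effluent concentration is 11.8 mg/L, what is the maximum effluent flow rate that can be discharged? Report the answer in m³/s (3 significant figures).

10.9 µg/L = 0.0109 mg/L.
Mass balance at complete mixing: C_std·(Q_w + Q_r) = Q_w·C_e + Q_r·C_b.
Rearranging, Q_w = Q_r·(C_std − C_b)/(C_e − C_std) = 182·(0.15 − 0.0109) / (11.8 − 0.15) = 2.173 m³/s.

2.17 m³/s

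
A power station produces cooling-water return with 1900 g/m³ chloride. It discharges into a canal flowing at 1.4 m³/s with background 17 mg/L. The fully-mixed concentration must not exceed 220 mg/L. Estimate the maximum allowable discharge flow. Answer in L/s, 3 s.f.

169 L/s

Mass balance at complete mixing: C_std·(Q_w + Q_r) = Q_w·C_e + Q_r·C_b.
Rearranging, Q_w = Q_r·(C_std − C_b)/(C_e − C_std) = 1.4·(220 − 17) / (1900 − 220) = 0.1692 m³/s.
= 169.2 L/s.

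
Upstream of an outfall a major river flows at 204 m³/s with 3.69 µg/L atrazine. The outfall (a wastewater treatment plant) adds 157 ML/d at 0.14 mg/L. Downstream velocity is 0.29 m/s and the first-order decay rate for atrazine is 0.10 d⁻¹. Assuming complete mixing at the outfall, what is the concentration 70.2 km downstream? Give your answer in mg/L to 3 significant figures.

157 ML/d = 1.817 m³/s.
3.69 µg/L = 0.00369 mg/L.
After complete mixing, C₀ = (1.817·0.14 + 204·0.00369) / 205.8 = 0.004893 mg/L.
Travel time t = 7.02e+04 m / 0.29 m/s = 2.421e+05 s = 2.802 d.
C = 0.004893·exp(−0.10·2.802) = 0.004893·0.7557 = 0.003698 mg/L.

0.00370 mg/L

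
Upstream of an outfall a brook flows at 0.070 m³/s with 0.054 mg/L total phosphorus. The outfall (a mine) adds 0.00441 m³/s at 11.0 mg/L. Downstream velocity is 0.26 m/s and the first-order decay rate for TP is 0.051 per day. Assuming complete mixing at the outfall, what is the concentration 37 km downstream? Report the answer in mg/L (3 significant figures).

After complete mixing, C₀ = (0.00441·11 + 0.07·0.054) / 0.07441 = 0.7027 mg/L.
Travel time t = 3.7e+04 m / 0.26 m/s = 1.423e+05 s = 1.647 d.
C = 0.7027·exp(−0.051·1.647) = 0.7027·0.9194 = 0.6461 mg/L.

0.646 mg/L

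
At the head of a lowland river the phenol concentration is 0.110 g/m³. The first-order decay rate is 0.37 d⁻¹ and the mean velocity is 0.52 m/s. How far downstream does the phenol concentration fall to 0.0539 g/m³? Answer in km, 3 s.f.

86.6 km

From C = C₀·e^(−kt), t = ln(C₀/C)/k = ln(0.110/0.0539)/0.37 = 0.7133/0.37 = 1.928 d.
Distance = v·t = 0.52 m/s × 1.666e+05 s = 8.662e+04 m = 86.62 km.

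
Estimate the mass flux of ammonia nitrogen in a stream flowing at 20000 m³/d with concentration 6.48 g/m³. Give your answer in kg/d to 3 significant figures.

130 kg/d

20000 m³/d = 0.2315 m³/s.
Mass flux = Q·C = 0.2315 m³/s × 6.48 g/m³ = 1.5 g/s.
= 1.5 g/s × 86.4 = 129.6 kg/d.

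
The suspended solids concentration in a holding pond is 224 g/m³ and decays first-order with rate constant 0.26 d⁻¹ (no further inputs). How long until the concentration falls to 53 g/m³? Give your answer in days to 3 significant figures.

5.54 d

t = ln(C₀/C)/k = ln(224/53)/0.26 = 1.441/0.26 = 5.544 d.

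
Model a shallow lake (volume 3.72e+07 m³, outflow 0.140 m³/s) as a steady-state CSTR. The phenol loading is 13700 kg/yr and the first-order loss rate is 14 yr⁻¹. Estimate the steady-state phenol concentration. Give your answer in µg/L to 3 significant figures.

26.1 µg/L

Outflow Q = 0.140 m³/s × 3.156e+07 s/yr = 4.418e+06 m³/yr.
Steady-state CSTR mass balance: W = Q·C + k·V·C, so C = W/(Q + kV).
Q + kV = 4.418e+06 + 14·3.72e+07 = 5.252e+08 m³/yr.
C = 13700/5.252e+08 = 2.608e-05 kg/m³ = 0.02608 mg/L = 26.08 µg/L.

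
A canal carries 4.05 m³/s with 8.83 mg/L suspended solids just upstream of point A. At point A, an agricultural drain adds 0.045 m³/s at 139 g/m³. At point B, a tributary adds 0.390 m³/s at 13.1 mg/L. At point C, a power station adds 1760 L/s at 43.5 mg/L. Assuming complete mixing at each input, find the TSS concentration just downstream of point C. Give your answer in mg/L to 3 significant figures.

After input A: C = (4.05·8.83 + 0.045·139) / 4.095 = 10.26 mg/L.
After input B: C = (4.095·10.26 + 0.39·13.1) / 4.485 = 10.51 mg/L.
1760 L/s = 1.76 m³/s.
After input C: C = (4.485·10.51 + 1.76·43.5) / 6.245 = 19.81 mg/L.

19.8 mg/L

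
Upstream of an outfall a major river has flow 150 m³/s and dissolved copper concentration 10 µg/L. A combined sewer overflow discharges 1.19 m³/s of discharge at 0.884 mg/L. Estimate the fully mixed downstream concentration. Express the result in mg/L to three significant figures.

10 µg/L = 0.01 mg/L.
Conservation of mass across the mixing zone: C = (1.19·0.884 + 150·0.01) / (1.19 + 150) = 2.552/151.2 = 0.01688 mg/L.

0.0169 mg/L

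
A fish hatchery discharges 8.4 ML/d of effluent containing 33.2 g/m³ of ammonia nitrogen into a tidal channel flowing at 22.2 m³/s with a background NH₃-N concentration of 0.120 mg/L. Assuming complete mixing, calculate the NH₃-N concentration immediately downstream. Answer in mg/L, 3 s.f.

8.4 ML/d = 0.09722 m³/s.
Conservation of mass across the mixing zone: C = (0.09722·33.2 + 22.2·0.12) / (0.09722 + 22.2) = 5.892/22.3 = 0.2642 mg/L.

0.264 mg/L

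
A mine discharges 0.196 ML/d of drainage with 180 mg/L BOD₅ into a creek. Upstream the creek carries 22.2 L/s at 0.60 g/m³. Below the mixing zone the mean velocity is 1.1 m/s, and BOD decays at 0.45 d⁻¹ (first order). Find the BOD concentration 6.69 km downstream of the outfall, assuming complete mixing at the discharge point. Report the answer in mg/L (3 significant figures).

0.196 ML/d = 0.002269 m³/s.
22.2 L/s = 0.0222 m³/s.
After complete mixing, C₀ = (0.002269·180 + 0.0222·0.6) / 0.02447 = 17.23 mg/L.
Travel time t = 6690 m / 1.1 m/s = 6082 s = 0.07039 d.
C = 17.23·exp(−0.45·0.07039) = 17.23·0.9688 = 16.7 mg/L.

16.7 mg/L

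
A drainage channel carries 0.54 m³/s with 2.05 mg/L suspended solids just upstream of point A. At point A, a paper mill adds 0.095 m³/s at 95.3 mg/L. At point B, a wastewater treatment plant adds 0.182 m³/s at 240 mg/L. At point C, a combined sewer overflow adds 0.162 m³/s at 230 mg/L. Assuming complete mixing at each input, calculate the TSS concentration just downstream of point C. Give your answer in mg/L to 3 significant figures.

93.1 mg/L

After input A: C = (0.54·2.05 + 0.095·95.3) / 0.635 = 16 mg/L.
After input B: C = (0.635·16 + 0.182·240) / 0.817 = 65.9 mg/L.
After input C: C = (0.817·65.9 + 0.162·230) / 0.979 = 93.05 mg/L.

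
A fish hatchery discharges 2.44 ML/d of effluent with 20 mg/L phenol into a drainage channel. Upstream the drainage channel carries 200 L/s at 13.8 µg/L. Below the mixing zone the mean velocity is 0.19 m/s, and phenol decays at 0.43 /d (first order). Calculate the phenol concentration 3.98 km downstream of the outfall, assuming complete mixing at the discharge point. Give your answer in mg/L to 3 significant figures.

2.24 mg/L

2.44 ML/d = 0.02824 m³/s.
200 L/s = 0.2 m³/s.
13.8 µg/L = 0.0138 mg/L.
After complete mixing, C₀ = (0.02824·20 + 0.2·0.0138) / 0.2282 = 2.487 mg/L.
Travel time t = 3980 m / 0.19 m/s = 2.095e+04 s = 0.2424 d.
C = 2.487·exp(−0.43·0.2424) = 2.487·0.901 = 2.241 mg/L.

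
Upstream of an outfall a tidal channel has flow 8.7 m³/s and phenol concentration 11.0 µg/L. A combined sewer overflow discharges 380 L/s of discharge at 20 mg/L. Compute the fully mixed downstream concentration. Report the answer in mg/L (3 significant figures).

380 L/s = 0.38 m³/s.
11.0 µg/L = 0.011 mg/L.
Flow-weighted mixing gives C = (0.38·20 + 8.7·0.011) / (0.38 + 8.7) = 7.696/9.08 = 0.8475 mg/L.

0.848 mg/L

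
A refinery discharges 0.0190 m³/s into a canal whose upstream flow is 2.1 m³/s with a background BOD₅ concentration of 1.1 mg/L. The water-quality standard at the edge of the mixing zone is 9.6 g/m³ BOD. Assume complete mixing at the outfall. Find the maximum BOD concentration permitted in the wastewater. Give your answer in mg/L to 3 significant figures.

949 mg/L

Mass balance: 9.6·2.119 = 0.019·Cₑ + 2.1·1.1.
Cₑ = (20.34 − 2.31) / 0.019 = 949.1 mg/L.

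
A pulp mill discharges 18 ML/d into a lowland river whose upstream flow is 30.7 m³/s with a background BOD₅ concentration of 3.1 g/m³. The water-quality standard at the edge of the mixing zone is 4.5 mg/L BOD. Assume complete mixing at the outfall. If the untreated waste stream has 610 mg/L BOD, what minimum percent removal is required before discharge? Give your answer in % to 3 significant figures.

18 ML/d = 0.2083 m³/s.
Mass balance: 4.5·30.91 = 0.2083·Cₑ + 30.7·3.1.
Cₑ = (139.1 − 95.17) / 0.2083 = 210.8 mg/L.
Required removal = 1 − 210.8/610 = 65.44 %.

65.4 %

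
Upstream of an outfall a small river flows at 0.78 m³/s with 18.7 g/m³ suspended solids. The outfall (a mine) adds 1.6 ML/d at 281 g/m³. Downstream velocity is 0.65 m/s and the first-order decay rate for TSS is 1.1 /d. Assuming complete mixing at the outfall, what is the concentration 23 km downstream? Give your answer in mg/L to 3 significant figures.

1.6 ML/d = 0.01852 m³/s.
After complete mixing, C₀ = (0.01852·281 + 0.78·18.7) / 0.7985 = 24.78 mg/L.
Travel time t = 2.3e+04 m / 0.65 m/s = 3.538e+04 s = 0.4095 d.
C = 24.78·exp(−1.1·0.4095) = 24.78·0.6373 = 15.79 mg/L.

15.8 mg/L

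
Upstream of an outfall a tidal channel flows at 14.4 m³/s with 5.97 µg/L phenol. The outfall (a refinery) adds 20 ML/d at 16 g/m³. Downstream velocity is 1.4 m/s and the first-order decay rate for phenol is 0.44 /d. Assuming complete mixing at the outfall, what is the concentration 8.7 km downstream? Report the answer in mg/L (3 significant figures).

20 ML/d = 0.2315 m³/s.
5.97 µg/L = 0.00597 mg/L.
After complete mixing, C₀ = (0.2315·16 + 14.4·0.00597) / 14.63 = 0.259 mg/L.
Travel time t = 8700 m / 1.4 m/s = 6214 s = 0.07192 d.
C = 0.259·exp(−0.44·0.07192) = 0.259·0.9688 = 0.2509 mg/L.

0.251 mg/L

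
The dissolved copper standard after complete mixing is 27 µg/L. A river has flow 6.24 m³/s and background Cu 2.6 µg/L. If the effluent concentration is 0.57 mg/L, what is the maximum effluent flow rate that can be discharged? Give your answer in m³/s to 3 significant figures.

2.6 µg/L = 0.0026 mg/L.
27 µg/L = 0.027 mg/L.
Mass balance at complete mixing: C_std·(Q_w + Q_r) = Q_w·C_e + Q_r·C_b.
Rearranging, Q_w = Q_r·(C_std − C_b)/(C_e − C_std) = 6.24·(0.027 − 0.0026) / (0.57 − 0.027) = 0.2804 m³/s.

0.280 m³/s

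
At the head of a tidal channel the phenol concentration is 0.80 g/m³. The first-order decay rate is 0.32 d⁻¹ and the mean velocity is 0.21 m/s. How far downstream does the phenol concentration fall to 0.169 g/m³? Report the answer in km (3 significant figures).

88.2 km

From C = C₀·e^(−kt), t = ln(C₀/C)/k = ln(0.80/0.169)/0.32 = 1.555/0.32 = 4.858 d.
Distance = v·t = 0.21 m/s × 4.198e+05 s = 8.815e+04 m = 88.15 km.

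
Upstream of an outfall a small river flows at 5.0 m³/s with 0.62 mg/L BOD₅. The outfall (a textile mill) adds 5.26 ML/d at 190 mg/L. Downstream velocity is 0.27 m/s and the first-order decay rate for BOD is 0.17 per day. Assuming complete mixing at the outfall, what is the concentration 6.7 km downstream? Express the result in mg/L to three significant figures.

2.76 mg/L

5.26 ML/d = 0.06088 m³/s.
After complete mixing, C₀ = (0.06088·190 + 5·0.62) / 5.061 = 2.898 mg/L.
Travel time t = 6700 m / 0.27 m/s = 2.481e+04 s = 0.2872 d.
C = 2.898·exp(−0.17·0.2872) = 2.898·0.9523 = 2.76 mg/L.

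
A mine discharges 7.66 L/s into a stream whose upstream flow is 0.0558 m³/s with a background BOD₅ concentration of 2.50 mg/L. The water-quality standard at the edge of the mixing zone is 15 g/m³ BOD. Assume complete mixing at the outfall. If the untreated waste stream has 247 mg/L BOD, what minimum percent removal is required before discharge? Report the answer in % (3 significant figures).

7.66 L/s = 0.00766 m³/s.
Mass balance: 15·0.06346 = 0.00766·Cₑ + 0.0558·2.5.
Cₑ = (0.9519 − 0.1395) / 0.00766 = 106.1 mg/L.
Required removal = 1 − 106.1/247 = 57.06 %.

57.1 %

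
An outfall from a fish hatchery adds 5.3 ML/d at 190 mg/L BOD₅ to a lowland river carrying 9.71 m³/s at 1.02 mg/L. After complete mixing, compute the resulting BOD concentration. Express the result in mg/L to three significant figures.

5.3 ML/d = 0.06134 m³/s.
Conservation of mass across the mixing zone: C = (0.06134·190 + 9.71·1.02) / (0.06134 + 9.71) = 21.56/9.771 = 2.206 mg/L.

2.21 mg/L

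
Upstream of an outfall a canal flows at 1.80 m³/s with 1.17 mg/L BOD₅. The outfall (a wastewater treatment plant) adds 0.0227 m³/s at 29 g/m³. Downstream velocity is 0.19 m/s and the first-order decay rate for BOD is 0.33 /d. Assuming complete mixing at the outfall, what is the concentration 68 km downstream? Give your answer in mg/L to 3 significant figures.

0.387 mg/L

After complete mixing, C₀ = (0.0227·29 + 1.8·1.17) / 1.823 = 1.517 mg/L.
Travel time t = 6.8e+04 m / 0.19 m/s = 3.579e+05 s = 4.142 d.
C = 1.517·exp(−0.33·4.142) = 1.517·0.2549 = 0.3866 mg/L.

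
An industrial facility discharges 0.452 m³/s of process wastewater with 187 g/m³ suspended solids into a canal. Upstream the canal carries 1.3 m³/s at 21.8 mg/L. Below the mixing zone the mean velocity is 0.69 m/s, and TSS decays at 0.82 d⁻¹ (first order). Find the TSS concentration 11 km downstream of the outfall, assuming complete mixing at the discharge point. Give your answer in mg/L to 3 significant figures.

55.4 mg/L

After complete mixing, C₀ = (0.452·187 + 1.3·21.8) / 1.752 = 64.42 mg/L.
Travel time t = 1.1e+04 m / 0.69 m/s = 1.594e+04 s = 0.1845 d.
C = 64.42·exp(−0.82·0.1845) = 64.42·0.8596 = 55.37 mg/L.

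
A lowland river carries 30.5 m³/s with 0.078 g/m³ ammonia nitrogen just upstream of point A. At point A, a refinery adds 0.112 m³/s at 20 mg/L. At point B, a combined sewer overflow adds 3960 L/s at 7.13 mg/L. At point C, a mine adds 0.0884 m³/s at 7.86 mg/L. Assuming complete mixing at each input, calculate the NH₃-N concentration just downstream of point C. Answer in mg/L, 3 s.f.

After input A: C = (30.5·0.078 + 0.112·20) / 30.61 = 0.1509 mg/L.
3960 L/s = 3.96 m³/s.
After input B: C = (30.61·0.1509 + 3.96·7.13) / 34.57 = 0.9503 mg/L.
After input C: C = (34.57·0.9503 + 0.0884·7.86) / 34.66 = 0.9679 mg/L.

0.968 mg/L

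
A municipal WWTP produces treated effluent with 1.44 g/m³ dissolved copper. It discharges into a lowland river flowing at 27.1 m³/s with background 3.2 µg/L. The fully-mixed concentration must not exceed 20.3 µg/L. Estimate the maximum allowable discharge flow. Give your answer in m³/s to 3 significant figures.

3.2 µg/L = 0.0032 mg/L.
20.3 µg/L = 0.0203 mg/L.
Mass balance at complete mixing: C_std·(Q_w + Q_r) = Q_w·C_e + Q_r·C_b.
Rearranging, Q_w = Q_r·(C_std − C_b)/(C_e − C_std) = 27.1·(0.0203 − 0.0032) / (1.44 − 0.0203) = 0.3264 m³/s.

0.326 m³/s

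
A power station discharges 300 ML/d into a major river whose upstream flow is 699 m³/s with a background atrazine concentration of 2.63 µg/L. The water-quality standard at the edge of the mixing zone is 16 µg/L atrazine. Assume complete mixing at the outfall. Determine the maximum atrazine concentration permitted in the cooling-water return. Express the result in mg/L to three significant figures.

2.71 mg/L

300 ML/d = 3.472 m³/s.
2.63 µg/L = 0.00263 mg/L.
16 µg/L = 0.016 mg/L.
Mass balance: 0.016·702.5 = 3.472·Cₑ + 699·0.00263.
Cₑ = (11.24 − 1.838) / 3.472 = 2.708 mg/L.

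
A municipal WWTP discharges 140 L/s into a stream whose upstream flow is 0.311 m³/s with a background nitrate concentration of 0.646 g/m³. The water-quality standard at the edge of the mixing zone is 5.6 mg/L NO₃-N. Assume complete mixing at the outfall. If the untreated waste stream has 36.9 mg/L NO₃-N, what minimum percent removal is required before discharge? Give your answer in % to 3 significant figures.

55.0 %

140 L/s = 0.14 m³/s.
Mass balance: 5.6·0.451 = 0.14·Cₑ + 0.311·0.646.
Cₑ = (2.526 − 0.2009) / 0.14 = 16.6 mg/L.
Required removal = 1 − 16.6/36.9 = 55 %.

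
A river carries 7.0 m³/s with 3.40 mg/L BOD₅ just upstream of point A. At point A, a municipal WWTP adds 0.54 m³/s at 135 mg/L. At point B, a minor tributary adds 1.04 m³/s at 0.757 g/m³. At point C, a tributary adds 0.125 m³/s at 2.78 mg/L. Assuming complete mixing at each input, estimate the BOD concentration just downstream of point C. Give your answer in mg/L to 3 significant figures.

After input A: C = (7·3.4 + 0.54·135) / 7.54 = 12.82 mg/L.
After input B: C = (7.54·12.82 + 1.04·0.757) / 8.58 = 11.36 mg/L.
After input C: C = (8.58·11.36 + 0.125·2.78) / 8.705 = 11.24 mg/L.

11.2 mg/L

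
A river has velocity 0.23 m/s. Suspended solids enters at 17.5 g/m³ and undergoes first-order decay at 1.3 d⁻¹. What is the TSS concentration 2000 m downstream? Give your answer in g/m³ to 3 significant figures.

Travel time t = 2000 m / 0.23 m/s = 2000/0.23 = 8696 s = 0.1006 d.
First-order decay: C = 17.5·exp(−1.3·0.1006) = 17.5·0.8774 = 15.35 g/m³.

15.4 g/m³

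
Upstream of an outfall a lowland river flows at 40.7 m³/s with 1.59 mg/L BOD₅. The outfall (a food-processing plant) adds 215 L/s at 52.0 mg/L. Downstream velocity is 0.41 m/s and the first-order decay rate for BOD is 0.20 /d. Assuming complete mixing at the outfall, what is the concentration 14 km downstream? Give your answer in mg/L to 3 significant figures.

215 L/s = 0.215 m³/s.
After complete mixing, C₀ = (0.215·52 + 40.7·1.59) / 40.92 = 1.855 mg/L.
Travel time t = 1.4e+04 m / 0.41 m/s = 3.415e+04 s = 0.3952 d.
C = 1.855·exp(−0.20·0.3952) = 1.855·0.924 = 1.714 mg/L.

1.71 mg/L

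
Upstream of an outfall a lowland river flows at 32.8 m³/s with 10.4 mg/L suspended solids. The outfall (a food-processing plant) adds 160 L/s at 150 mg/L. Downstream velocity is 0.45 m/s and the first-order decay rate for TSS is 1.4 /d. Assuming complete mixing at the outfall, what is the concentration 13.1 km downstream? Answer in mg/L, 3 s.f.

160 L/s = 0.16 m³/s.
After complete mixing, C₀ = (0.16·150 + 32.8·10.4) / 32.96 = 11.08 mg/L.
Travel time t = 1.31e+04 m / 0.45 m/s = 2.911e+04 s = 0.3369 d.
C = 11.08·exp(−1.4·0.3369) = 11.08·0.6239 = 6.912 mg/L.

6.91 mg/L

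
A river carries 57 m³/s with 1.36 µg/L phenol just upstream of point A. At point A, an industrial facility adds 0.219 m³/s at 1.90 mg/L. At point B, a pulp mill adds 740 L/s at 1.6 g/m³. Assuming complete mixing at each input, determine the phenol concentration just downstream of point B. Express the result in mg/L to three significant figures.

1.36 µg/L = 0.00136 mg/L.
After input A: C = (57·0.00136 + 0.219·1.9) / 57.22 = 0.008627 mg/L.
740 L/s = 0.74 m³/s.
After input B: C = (57.22·0.008627 + 0.74·1.6) / 57.96 = 0.02894 mg/L.

0.0289 mg/L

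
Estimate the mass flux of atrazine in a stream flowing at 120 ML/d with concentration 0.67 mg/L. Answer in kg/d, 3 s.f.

80.4 kg/d

120 ML/d = 1.389 m³/s.
Mass flux = Q·C = 1.389 m³/s × 0.67 g/m³ = 0.9306 g/s.
= 0.9306 g/s × 86.4 = 80.4 kg/d.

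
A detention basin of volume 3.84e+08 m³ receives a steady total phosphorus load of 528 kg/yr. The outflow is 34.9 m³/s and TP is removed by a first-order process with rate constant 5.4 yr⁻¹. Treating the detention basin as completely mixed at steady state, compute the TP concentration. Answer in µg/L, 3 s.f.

0.166 µg/L

Outflow Q = 34.9 m³/s × 3.156e+07 s/yr = 1.101e+09 m³/yr.
Steady-state CSTR mass balance: W = Q·C + k·V·C, so C = W/(Q + kV).
Q + kV = 1.101e+09 + 5.4·3.84e+08 = 3.175e+09 m³/yr.
C = 528/3.175e+09 = 1.663e-07 kg/m³ = 0.0001663 mg/L = 0.1663 µg/L.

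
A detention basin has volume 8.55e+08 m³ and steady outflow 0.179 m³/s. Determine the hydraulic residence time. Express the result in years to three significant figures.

151 yr

Q = 0.179 m³/s × 3.156e+07 s/yr = 5.649e+06 m³/yr.
Hydraulic residence time τ = V/Q = 8.55e+08/5.649e+06 = 151.4 yr.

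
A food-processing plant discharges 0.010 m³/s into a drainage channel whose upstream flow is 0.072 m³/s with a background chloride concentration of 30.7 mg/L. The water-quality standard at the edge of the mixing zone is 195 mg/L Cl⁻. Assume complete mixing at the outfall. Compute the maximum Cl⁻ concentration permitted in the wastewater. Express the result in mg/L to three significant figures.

1380 mg/L

Mass balance: 195·0.082 = 0.01·Cₑ + 0.072·30.7.
Cₑ = (15.99 − 2.21) / 0.01 = 1378 mg/L.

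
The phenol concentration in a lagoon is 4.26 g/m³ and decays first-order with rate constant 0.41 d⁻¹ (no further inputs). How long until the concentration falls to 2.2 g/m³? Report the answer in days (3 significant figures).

1.61 d

t = ln(C₀/C)/k = ln(4.26/2.2)/0.41 = 0.6608/0.41 = 1.612 d.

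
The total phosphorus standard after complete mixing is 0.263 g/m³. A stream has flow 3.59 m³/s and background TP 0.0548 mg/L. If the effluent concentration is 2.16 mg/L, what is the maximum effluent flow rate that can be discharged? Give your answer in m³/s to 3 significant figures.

Mass balance at complete mixing: C_std·(Q_w + Q_r) = Q_w·C_e + Q_r·C_b.
Rearranging, Q_w = Q_r·(C_std − C_b)/(C_e − C_std) = 3.59·(0.263 − 0.0548) / (2.16 − 0.263) = 0.394 m³/s.

0.394 m³/s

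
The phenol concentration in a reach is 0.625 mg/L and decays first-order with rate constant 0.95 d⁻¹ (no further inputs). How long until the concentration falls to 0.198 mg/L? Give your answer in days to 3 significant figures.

t = ln(C₀/C)/k = ln(0.625/0.198)/0.95 = 1.149/0.95 = 1.21 d.

1.21 d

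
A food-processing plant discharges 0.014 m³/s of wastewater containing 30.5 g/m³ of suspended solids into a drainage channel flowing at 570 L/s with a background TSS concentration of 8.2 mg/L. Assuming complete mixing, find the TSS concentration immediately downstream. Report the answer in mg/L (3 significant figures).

8.73 mg/L

570 L/s = 0.57 m³/s.
Flow-weighted mixing gives C = (0.014·30.5 + 0.57·8.2) / (0.014 + 0.57) = 5.101/0.584 = 8.735 mg/L.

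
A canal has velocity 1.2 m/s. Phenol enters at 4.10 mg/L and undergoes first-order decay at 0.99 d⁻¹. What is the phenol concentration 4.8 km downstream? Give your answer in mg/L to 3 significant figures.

Travel time t = 4.8 km / 1.2 m/s = 4800/1.2 = 4000 s = 0.0463 d.
First-order decay: C = 4.10·exp(−0.99·0.0463) = 4.10·0.9552 = 3.916 mg/L.

3.92 mg/L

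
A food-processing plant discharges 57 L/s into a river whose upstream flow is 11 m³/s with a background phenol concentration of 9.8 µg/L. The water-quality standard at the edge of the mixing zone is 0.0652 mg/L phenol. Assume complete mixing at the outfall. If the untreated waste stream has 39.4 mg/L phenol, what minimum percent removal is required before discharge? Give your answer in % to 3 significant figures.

72.7 %

57 L/s = 0.057 m³/s.
9.8 µg/L = 0.0098 mg/L.
Mass balance: 0.0652·11.06 = 0.057·Cₑ + 11·0.0098.
Cₑ = (0.7209 − 0.1078) / 0.057 = 10.76 mg/L.
Required removal = 1 − 10.76/39.4 = 72.7 %.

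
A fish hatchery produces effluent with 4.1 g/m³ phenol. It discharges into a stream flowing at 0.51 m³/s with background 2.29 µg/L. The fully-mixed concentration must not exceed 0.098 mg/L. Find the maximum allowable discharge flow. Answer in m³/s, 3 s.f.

0.0122 m³/s

2.29 µg/L = 0.00229 mg/L.
Mass balance at complete mixing: C_std·(Q_w + Q_r) = Q_w·C_e + Q_r·C_b.
Rearranging, Q_w = Q_r·(C_std − C_b)/(C_e − C_std) = 0.51·(0.098 − 0.00229) / (4.1 − 0.098) = 0.0122 m³/s.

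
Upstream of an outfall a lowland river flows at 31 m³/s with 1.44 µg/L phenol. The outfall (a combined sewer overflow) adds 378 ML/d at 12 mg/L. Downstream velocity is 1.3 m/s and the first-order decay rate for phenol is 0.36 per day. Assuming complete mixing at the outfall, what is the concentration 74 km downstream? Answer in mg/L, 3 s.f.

378 ML/d = 4.375 m³/s.
1.44 µg/L = 0.00144 mg/L.
After complete mixing, C₀ = (4.375·12 + 31·0.00144) / 35.38 = 1.485 mg/L.
Travel time t = 7.4e+04 m / 1.3 m/s = 5.692e+04 s = 0.6588 d.
C = 1.485·exp(−0.36·0.6588) = 1.485·0.7888 = 1.172 mg/L.

1.17 mg/L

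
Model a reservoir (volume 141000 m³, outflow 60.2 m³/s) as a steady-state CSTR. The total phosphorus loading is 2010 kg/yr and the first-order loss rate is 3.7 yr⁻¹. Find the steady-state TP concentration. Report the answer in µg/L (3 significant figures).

Outflow Q = 60.2 m³/s × 3.156e+07 s/yr = 1.9e+09 m³/yr.
Steady-state CSTR mass balance: W = Q·C + k·V·C, so C = W/(Q + kV).
Q + kV = 1.9e+09 + 3.7·141000 = 1.9e+09 m³/yr.
C = 2010/1.9e+09 = 1.058e-06 kg/m³ = 0.001058 mg/L = 1.058 µg/L.

1.06 µg/L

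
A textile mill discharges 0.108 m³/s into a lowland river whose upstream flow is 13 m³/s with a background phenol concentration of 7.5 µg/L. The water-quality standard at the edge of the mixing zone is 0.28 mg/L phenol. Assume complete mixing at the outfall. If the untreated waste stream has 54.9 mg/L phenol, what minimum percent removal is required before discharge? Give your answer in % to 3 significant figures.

39.7 %

7.5 µg/L = 0.0075 mg/L.
Mass balance: 0.28·13.11 = 0.108·Cₑ + 13·0.0075.
Cₑ = (3.67 − 0.0975) / 0.108 = 33.08 mg/L.
Required removal = 1 − 33.08/54.9 = 39.74 %.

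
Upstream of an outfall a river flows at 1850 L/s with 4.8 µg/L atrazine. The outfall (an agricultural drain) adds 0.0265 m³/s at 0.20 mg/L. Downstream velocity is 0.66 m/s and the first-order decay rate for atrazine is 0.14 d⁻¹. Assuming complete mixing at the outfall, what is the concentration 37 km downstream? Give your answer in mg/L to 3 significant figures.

1850 L/s = 1.85 m³/s.
4.8 µg/L = 0.0048 mg/L.
After complete mixing, C₀ = (0.0265·0.2 + 1.85·0.0048) / 1.877 = 0.007557 mg/L.
Travel time t = 3.7e+04 m / 0.66 m/s = 5.606e+04 s = 0.6488 d.
C = 0.007557·exp(−0.14·0.6488) = 0.007557·0.9132 = 0.0069 mg/L.

0.00690 mg/L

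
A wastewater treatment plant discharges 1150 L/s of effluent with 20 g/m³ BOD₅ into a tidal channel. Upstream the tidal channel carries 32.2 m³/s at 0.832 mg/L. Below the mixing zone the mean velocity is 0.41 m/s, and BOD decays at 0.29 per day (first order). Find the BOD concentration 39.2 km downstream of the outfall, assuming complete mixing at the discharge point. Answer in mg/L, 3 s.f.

1.08 mg/L

1150 L/s = 1.15 m³/s.
After complete mixing, C₀ = (1.15·20 + 32.2·0.832) / 33.35 = 1.493 mg/L.
Travel time t = 3.92e+04 m / 0.41 m/s = 9.561e+04 s = 1.107 d.
C = 1.493·exp(−0.29·1.107) = 1.493·0.7255 = 1.083 mg/L.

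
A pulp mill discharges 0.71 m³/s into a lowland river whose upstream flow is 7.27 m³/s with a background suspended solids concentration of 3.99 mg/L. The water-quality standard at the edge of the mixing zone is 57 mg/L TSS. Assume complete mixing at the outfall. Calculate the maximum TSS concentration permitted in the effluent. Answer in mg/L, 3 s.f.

Mass balance: 57·7.98 = 0.71·Cₑ + 7.27·3.99.
Cₑ = (454.9 − 29.01) / 0.71 = 599.8 mg/L.

600 mg/L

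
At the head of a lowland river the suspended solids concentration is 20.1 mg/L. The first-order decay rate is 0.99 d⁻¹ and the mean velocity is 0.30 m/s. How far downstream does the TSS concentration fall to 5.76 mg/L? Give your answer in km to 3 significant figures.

32.7 km

From C = C₀·e^(−kt), t = ln(C₀/C)/k = ln(20.1/5.76)/0.99 = 1.25/0.99 = 1.262 d.
Distance = v·t = 0.30 m/s × 1.091e+05 s = 3.272e+04 m = 32.72 km.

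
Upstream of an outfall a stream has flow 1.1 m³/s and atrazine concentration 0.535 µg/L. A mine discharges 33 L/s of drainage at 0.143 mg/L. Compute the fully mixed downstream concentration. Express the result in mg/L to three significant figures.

0.00468 mg/L

33 L/s = 0.033 m³/s.
0.535 µg/L = 0.000535 mg/L.
Flow-weighted mixing gives C = (0.033·0.143 + 1.1·0.000535) / (0.033 + 1.1) = 0.005307/1.133 = 0.004684 mg/L.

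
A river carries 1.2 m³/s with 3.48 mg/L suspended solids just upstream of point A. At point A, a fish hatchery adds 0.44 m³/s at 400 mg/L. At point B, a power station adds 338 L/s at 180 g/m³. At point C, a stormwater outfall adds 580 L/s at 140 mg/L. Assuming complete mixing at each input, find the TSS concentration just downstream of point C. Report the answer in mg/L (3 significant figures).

126 mg/L

After input A: C = (1.2·3.48 + 0.44·400) / 1.64 = 109.9 mg/L.
338 L/s = 0.338 m³/s.
After input B: C = (1.64·109.9 + 0.338·180) / 1.978 = 121.8 mg/L.
580 L/s = 0.58 m³/s.
After input C: C = (1.978·121.8 + 0.58·140) / 2.558 = 126 mg/L.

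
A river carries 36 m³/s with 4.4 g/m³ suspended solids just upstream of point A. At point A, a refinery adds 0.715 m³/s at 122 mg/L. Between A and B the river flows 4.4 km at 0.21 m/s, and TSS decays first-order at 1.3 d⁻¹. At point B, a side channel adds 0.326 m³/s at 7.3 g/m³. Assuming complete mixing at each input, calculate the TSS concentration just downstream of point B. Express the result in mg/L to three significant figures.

After input A: C = (36·4.4 + 0.715·122) / 36.72 = 6.69 mg/L.
Over the 4.4 km reach to input B (t = 2.095e+04 s = 0.2425 d), decay gives C = 6.69·exp(−1.3·0.2425) = 4.881 mg/L.
After input B: C = (36.72·4.881 + 0.326·7.3) / 37.04 = 4.902 mg/L.

4.90 mg/L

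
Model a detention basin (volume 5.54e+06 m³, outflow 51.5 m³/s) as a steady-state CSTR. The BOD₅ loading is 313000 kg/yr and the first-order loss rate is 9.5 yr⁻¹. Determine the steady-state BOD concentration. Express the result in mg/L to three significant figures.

Outflow Q = 51.5 m³/s × 3.156e+07 s/yr = 1.625e+09 m³/yr.
Steady-state CSTR mass balance: W = Q·C + k·V·C, so C = W/(Q + kV).
Q + kV = 1.625e+09 + 9.5·5.54e+06 = 1.678e+09 m³/yr.
C = 313000/1.678e+09 = 0.0001865 kg/m³ = 0.1865 mg/L.

0.187 mg/L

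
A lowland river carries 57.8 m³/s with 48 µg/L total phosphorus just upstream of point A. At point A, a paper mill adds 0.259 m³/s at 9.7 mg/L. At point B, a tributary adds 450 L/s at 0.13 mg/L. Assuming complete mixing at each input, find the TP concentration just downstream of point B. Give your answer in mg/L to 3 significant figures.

0.0914 mg/L

48 µg/L = 0.048 mg/L.
After input A: C = (57.8·0.048 + 0.259·9.7) / 58.06 = 0.09106 mg/L.
450 L/s = 0.45 m³/s.
After input B: C = (58.06·0.09106 + 0.45·0.13) / 58.51 = 0.09136 mg/L.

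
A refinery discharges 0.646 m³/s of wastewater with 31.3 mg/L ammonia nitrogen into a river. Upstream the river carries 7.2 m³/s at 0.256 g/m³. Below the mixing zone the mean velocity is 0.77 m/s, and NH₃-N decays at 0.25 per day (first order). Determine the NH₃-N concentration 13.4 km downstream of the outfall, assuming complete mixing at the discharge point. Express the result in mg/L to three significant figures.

After complete mixing, C₀ = (0.646·31.3 + 7.2·0.256) / 7.846 = 2.812 mg/L.
Travel time t = 1.34e+04 m / 0.77 m/s = 1.74e+04 s = 0.2014 d.
C = 2.812·exp(−0.25·0.2014) = 2.812·0.9509 = 2.674 mg/L.

2.67 mg/L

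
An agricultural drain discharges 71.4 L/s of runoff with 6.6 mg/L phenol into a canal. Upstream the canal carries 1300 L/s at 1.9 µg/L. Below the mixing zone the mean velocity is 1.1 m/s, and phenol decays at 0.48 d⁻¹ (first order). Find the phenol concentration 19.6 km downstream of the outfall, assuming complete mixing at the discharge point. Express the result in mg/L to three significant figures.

0.313 mg/L

71.4 L/s = 0.0714 m³/s.
1300 L/s = 1.3 m³/s.
1.9 µg/L = 0.0019 mg/L.
After complete mixing, C₀ = (0.0714·6.6 + 1.3·0.0019) / 1.371 = 0.3454 mg/L.
Travel time t = 1.96e+04 m / 1.1 m/s = 1.782e+04 s = 0.2062 d.
C = 0.3454·exp(−0.48·0.2062) = 0.3454·0.9058 = 0.3129 mg/L.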